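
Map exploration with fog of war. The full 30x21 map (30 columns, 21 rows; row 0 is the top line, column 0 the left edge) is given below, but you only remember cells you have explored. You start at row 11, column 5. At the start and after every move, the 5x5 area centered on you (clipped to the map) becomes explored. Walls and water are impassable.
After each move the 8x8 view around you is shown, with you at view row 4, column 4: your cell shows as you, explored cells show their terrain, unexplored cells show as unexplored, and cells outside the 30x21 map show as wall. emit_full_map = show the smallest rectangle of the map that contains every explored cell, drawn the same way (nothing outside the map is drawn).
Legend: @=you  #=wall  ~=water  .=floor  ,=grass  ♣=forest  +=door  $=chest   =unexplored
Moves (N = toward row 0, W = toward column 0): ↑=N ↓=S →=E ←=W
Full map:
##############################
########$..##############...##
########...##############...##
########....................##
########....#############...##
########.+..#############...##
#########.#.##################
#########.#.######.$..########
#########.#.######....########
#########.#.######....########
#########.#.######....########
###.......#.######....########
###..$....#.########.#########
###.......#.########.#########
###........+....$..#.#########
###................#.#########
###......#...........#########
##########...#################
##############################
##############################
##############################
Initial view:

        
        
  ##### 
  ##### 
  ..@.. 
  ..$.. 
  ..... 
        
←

        
        
  ######
  ######
  #.@...
  #..$..
  #.....
        

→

        
        
 ###### 
 ###### 
 #..@.. 
 #..$.. 
 #..... 
        

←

        
        
  ######
  ######
  #.@...
  #..$..
  #.....
        

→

        
        
 ###### 
 ###### 
 #..@.. 
 #..$.. 
 #..... 
        

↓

        
 ###### 
 ###### 
 #..... 
 #..@.. 
 #..... 
  ..... 
        

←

        
  ######
  ######
  #.....
  #.@$..
  #.....
  #.....
        

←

#       
#  #####
# ######
# ##....
# ##@.$.
# ##....
# ##....
#       

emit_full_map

 ######
#######
##.....
##@.$..
##.....
##.....

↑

#       
#       
# ######
# ######
# ##@...
# ##..$.
# ##....
# ##....

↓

#       
# ######
# ######
# ##....
# ##@.$.
# ##....
# ##....
#       

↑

#       
#       
# ######
# ######
# ##@...
# ##..$.
# ##....
# ##....

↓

#       
# ######
# ######
# ##....
# ##@.$.
# ##....
# ##....
#       


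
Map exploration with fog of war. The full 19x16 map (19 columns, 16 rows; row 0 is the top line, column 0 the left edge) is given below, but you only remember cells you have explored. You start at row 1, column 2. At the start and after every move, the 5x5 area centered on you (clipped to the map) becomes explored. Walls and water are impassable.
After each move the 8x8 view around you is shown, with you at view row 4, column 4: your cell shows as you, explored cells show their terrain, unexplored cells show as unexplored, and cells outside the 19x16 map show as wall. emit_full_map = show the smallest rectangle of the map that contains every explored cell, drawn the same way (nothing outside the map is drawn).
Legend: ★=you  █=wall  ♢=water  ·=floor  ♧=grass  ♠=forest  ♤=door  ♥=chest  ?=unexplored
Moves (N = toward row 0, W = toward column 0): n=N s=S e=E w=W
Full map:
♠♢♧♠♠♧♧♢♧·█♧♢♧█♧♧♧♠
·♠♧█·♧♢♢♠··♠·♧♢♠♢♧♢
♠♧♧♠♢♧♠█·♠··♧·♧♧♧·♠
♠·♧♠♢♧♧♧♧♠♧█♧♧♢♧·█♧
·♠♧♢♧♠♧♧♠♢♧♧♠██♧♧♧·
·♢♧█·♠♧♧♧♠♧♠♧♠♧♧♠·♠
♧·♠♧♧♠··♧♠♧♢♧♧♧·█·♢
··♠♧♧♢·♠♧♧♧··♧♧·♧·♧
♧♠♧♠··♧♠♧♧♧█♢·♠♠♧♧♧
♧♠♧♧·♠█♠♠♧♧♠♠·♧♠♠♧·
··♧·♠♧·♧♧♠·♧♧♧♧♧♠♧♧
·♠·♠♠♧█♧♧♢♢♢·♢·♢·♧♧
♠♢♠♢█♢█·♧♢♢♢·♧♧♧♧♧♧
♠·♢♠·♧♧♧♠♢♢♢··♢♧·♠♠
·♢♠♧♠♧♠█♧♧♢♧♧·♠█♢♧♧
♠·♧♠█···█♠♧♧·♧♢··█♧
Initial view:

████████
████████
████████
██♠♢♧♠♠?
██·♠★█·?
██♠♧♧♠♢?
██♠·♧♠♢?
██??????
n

████████
████████
████████
████████
██♠♢★♠♠?
██·♠♧█·?
██♠♧♧♠♢?
██♠·♧♠♢?

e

████████
████████
████████
████████
█♠♢♧★♠♧?
█·♠♧█·♧?
█♠♧♧♠♢♧?
█♠·♧♠♢??

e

████████
████████
████████
████████
♠♢♧♠★♧♧?
·♠♧█·♧♢?
♠♧♧♠♢♧♠?
♠·♧♠♢???

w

████████
████████
████████
████████
█♠♢♧★♠♧♧
█·♠♧█·♧♢
█♠♧♧♠♢♧♠
█♠·♧♠♢??

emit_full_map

♠♢♧★♠♧♧
·♠♧█·♧♢
♠♧♧♠♢♧♠
♠·♧♠♢??

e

████████
████████
████████
████████
♠♢♧♠★♧♧?
·♠♧█·♧♢?
♠♧♧♠♢♧♠?
♠·♧♠♢???

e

████████
████████
████████
████████
♢♧♠♠★♧♢?
♠♧█·♧♢♢?
♧♧♠♢♧♠█?
·♧♠♢????

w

████████
████████
████████
████████
♠♢♧♠★♧♧♢
·♠♧█·♧♢♢
♠♧♧♠♢♧♠█
♠·♧♠♢???

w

████████
████████
████████
████████
█♠♢♧★♠♧♧
█·♠♧█·♧♢
█♠♧♧♠♢♧♠
█♠·♧♠♢??

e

████████
████████
████████
████████
♠♢♧♠★♧♧♢
·♠♧█·♧♢♢
♠♧♧♠♢♧♠█
♠·♧♠♢???


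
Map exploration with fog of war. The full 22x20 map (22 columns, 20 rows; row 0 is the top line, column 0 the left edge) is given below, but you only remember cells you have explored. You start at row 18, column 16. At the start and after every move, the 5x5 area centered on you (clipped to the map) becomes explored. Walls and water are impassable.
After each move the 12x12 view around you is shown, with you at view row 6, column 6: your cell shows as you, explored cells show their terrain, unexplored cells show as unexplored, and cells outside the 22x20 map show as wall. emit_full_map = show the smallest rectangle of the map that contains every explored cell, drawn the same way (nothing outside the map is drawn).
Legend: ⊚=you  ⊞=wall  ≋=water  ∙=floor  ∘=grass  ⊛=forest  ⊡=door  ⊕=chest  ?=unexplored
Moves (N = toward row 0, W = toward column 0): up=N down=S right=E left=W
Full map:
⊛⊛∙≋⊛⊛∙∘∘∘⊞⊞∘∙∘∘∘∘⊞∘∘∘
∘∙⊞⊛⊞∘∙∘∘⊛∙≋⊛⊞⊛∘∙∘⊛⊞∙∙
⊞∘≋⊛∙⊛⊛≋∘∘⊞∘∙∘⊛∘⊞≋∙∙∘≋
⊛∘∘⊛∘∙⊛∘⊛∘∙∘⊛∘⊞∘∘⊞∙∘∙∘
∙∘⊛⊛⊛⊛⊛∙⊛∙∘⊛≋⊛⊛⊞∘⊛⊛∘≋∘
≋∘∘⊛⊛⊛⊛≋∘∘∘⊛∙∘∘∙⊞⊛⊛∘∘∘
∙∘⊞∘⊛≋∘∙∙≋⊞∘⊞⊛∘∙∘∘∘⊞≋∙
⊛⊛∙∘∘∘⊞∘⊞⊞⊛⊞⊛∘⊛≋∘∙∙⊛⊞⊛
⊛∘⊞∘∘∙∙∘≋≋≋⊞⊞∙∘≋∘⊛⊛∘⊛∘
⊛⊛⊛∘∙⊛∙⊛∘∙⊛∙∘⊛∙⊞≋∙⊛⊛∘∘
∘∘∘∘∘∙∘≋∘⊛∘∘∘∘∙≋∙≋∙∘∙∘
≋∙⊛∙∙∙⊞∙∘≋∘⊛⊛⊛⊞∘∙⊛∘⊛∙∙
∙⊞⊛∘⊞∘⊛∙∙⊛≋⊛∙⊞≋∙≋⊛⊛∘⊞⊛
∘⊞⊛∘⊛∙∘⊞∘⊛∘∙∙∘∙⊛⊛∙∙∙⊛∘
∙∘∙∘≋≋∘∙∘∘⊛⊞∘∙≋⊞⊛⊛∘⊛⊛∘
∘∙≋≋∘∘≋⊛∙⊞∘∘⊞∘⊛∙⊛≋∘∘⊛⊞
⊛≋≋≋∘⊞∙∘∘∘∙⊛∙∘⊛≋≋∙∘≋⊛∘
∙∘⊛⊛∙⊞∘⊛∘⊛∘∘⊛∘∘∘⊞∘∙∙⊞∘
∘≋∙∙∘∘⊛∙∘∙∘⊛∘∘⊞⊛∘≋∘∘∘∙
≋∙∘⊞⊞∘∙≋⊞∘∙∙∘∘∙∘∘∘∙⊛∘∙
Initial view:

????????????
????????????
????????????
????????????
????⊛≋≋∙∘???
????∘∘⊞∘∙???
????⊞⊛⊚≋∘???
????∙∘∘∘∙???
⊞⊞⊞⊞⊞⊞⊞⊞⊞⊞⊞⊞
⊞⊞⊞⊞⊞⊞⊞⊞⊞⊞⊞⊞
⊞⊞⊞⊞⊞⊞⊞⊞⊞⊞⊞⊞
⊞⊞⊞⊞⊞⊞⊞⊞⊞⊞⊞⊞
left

????????????
????????????
????????????
????????????
????∘⊛≋≋∙∘??
????∘∘∘⊞∘∙??
????∘⊞⊚∘≋∘??
????∘∙∘∘∘∙??
⊞⊞⊞⊞⊞⊞⊞⊞⊞⊞⊞⊞
⊞⊞⊞⊞⊞⊞⊞⊞⊞⊞⊞⊞
⊞⊞⊞⊞⊞⊞⊞⊞⊞⊞⊞⊞
⊞⊞⊞⊞⊞⊞⊞⊞⊞⊞⊞⊞

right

????????????
????????????
????????????
????????????
???∘⊛≋≋∙∘???
???∘∘∘⊞∘∙???
???∘⊞⊛⊚≋∘???
???∘∙∘∘∘∙???
⊞⊞⊞⊞⊞⊞⊞⊞⊞⊞⊞⊞
⊞⊞⊞⊞⊞⊞⊞⊞⊞⊞⊞⊞
⊞⊞⊞⊞⊞⊞⊞⊞⊞⊞⊞⊞
⊞⊞⊞⊞⊞⊞⊞⊞⊞⊞⊞⊞

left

????????????
????????????
????????????
????????????
????∘⊛≋≋∙∘??
????∘∘∘⊞∘∙??
????∘⊞⊚∘≋∘??
????∘∙∘∘∘∙??
⊞⊞⊞⊞⊞⊞⊞⊞⊞⊞⊞⊞
⊞⊞⊞⊞⊞⊞⊞⊞⊞⊞⊞⊞
⊞⊞⊞⊞⊞⊞⊞⊞⊞⊞⊞⊞
⊞⊞⊞⊞⊞⊞⊞⊞⊞⊞⊞⊞

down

????????????
????????????
????????????
????∘⊛≋≋∙∘??
????∘∘∘⊞∘∙??
????∘⊞⊛∘≋∘??
????∘∙⊚∘∘∙??
⊞⊞⊞⊞⊞⊞⊞⊞⊞⊞⊞⊞
⊞⊞⊞⊞⊞⊞⊞⊞⊞⊞⊞⊞
⊞⊞⊞⊞⊞⊞⊞⊞⊞⊞⊞⊞
⊞⊞⊞⊞⊞⊞⊞⊞⊞⊞⊞⊞
⊞⊞⊞⊞⊞⊞⊞⊞⊞⊞⊞⊞

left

????????????
????????????
????????????
?????∘⊛≋≋∙∘?
????⊛∘∘∘⊞∘∙?
????∘∘⊞⊛∘≋∘?
????∘∘⊚∘∘∘∙?
⊞⊞⊞⊞⊞⊞⊞⊞⊞⊞⊞⊞
⊞⊞⊞⊞⊞⊞⊞⊞⊞⊞⊞⊞
⊞⊞⊞⊞⊞⊞⊞⊞⊞⊞⊞⊞
⊞⊞⊞⊞⊞⊞⊞⊞⊞⊞⊞⊞
⊞⊞⊞⊞⊞⊞⊞⊞⊞⊞⊞⊞

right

????????????
????????????
????????????
????∘⊛≋≋∙∘??
???⊛∘∘∘⊞∘∙??
???∘∘⊞⊛∘≋∘??
???∘∘∙⊚∘∘∙??
⊞⊞⊞⊞⊞⊞⊞⊞⊞⊞⊞⊞
⊞⊞⊞⊞⊞⊞⊞⊞⊞⊞⊞⊞
⊞⊞⊞⊞⊞⊞⊞⊞⊞⊞⊞⊞
⊞⊞⊞⊞⊞⊞⊞⊞⊞⊞⊞⊞
⊞⊞⊞⊞⊞⊞⊞⊞⊞⊞⊞⊞

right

????????????
????????????
????????????
???∘⊛≋≋∙∘???
??⊛∘∘∘⊞∘∙???
??∘∘⊞⊛∘≋∘???
??∘∘∙∘⊚∘∙???
⊞⊞⊞⊞⊞⊞⊞⊞⊞⊞⊞⊞
⊞⊞⊞⊞⊞⊞⊞⊞⊞⊞⊞⊞
⊞⊞⊞⊞⊞⊞⊞⊞⊞⊞⊞⊞
⊞⊞⊞⊞⊞⊞⊞⊞⊞⊞⊞⊞
⊞⊞⊞⊞⊞⊞⊞⊞⊞⊞⊞⊞

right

???????????⊞
???????????⊞
???????????⊞
??∘⊛≋≋∙∘???⊞
?⊛∘∘∘⊞∘∙∙??⊞
?∘∘⊞⊛∘≋∘∘??⊞
?∘∘∙∘∘⊚∙⊛??⊞
⊞⊞⊞⊞⊞⊞⊞⊞⊞⊞⊞⊞
⊞⊞⊞⊞⊞⊞⊞⊞⊞⊞⊞⊞
⊞⊞⊞⊞⊞⊞⊞⊞⊞⊞⊞⊞
⊞⊞⊞⊞⊞⊞⊞⊞⊞⊞⊞⊞
⊞⊞⊞⊞⊞⊞⊞⊞⊞⊞⊞⊞

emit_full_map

?∘⊛≋≋∙∘?
⊛∘∘∘⊞∘∙∙
∘∘⊞⊛∘≋∘∘
∘∘∙∘∘⊚∙⊛

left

????????????
????????????
????????????
???∘⊛≋≋∙∘???
??⊛∘∘∘⊞∘∙∙??
??∘∘⊞⊛∘≋∘∘??
??∘∘∙∘⊚∘∙⊛??
⊞⊞⊞⊞⊞⊞⊞⊞⊞⊞⊞⊞
⊞⊞⊞⊞⊞⊞⊞⊞⊞⊞⊞⊞
⊞⊞⊞⊞⊞⊞⊞⊞⊞⊞⊞⊞
⊞⊞⊞⊞⊞⊞⊞⊞⊞⊞⊞⊞
⊞⊞⊞⊞⊞⊞⊞⊞⊞⊞⊞⊞

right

???????????⊞
???????????⊞
???????????⊞
??∘⊛≋≋∙∘???⊞
?⊛∘∘∘⊞∘∙∙??⊞
?∘∘⊞⊛∘≋∘∘??⊞
?∘∘∙∘∘⊚∙⊛??⊞
⊞⊞⊞⊞⊞⊞⊞⊞⊞⊞⊞⊞
⊞⊞⊞⊞⊞⊞⊞⊞⊞⊞⊞⊞
⊞⊞⊞⊞⊞⊞⊞⊞⊞⊞⊞⊞
⊞⊞⊞⊞⊞⊞⊞⊞⊞⊞⊞⊞
⊞⊞⊞⊞⊞⊞⊞⊞⊞⊞⊞⊞

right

??????????⊞⊞
??????????⊞⊞
??????????⊞⊞
?∘⊛≋≋∙∘???⊞⊞
⊛∘∘∘⊞∘∙∙⊞?⊞⊞
∘∘⊞⊛∘≋∘∘∘?⊞⊞
∘∘∙∘∘∘⊚⊛∘?⊞⊞
⊞⊞⊞⊞⊞⊞⊞⊞⊞⊞⊞⊞
⊞⊞⊞⊞⊞⊞⊞⊞⊞⊞⊞⊞
⊞⊞⊞⊞⊞⊞⊞⊞⊞⊞⊞⊞
⊞⊞⊞⊞⊞⊞⊞⊞⊞⊞⊞⊞
⊞⊞⊞⊞⊞⊞⊞⊞⊞⊞⊞⊞

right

?????????⊞⊞⊞
?????????⊞⊞⊞
?????????⊞⊞⊞
∘⊛≋≋∙∘???⊞⊞⊞
∘∘∘⊞∘∙∙⊞∘⊞⊞⊞
∘⊞⊛∘≋∘∘∘∙⊞⊞⊞
∘∙∘∘∘∙⊚∘∙⊞⊞⊞
⊞⊞⊞⊞⊞⊞⊞⊞⊞⊞⊞⊞
⊞⊞⊞⊞⊞⊞⊞⊞⊞⊞⊞⊞
⊞⊞⊞⊞⊞⊞⊞⊞⊞⊞⊞⊞
⊞⊞⊞⊞⊞⊞⊞⊞⊞⊞⊞⊞
⊞⊞⊞⊞⊞⊞⊞⊞⊞⊞⊞⊞

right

????????⊞⊞⊞⊞
????????⊞⊞⊞⊞
????????⊞⊞⊞⊞
⊛≋≋∙∘???⊞⊞⊞⊞
∘∘⊞∘∙∙⊞∘⊞⊞⊞⊞
⊞⊛∘≋∘∘∘∙⊞⊞⊞⊞
∙∘∘∘∙⊛⊚∙⊞⊞⊞⊞
⊞⊞⊞⊞⊞⊞⊞⊞⊞⊞⊞⊞
⊞⊞⊞⊞⊞⊞⊞⊞⊞⊞⊞⊞
⊞⊞⊞⊞⊞⊞⊞⊞⊞⊞⊞⊞
⊞⊞⊞⊞⊞⊞⊞⊞⊞⊞⊞⊞
⊞⊞⊞⊞⊞⊞⊞⊞⊞⊞⊞⊞

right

???????⊞⊞⊞⊞⊞
???????⊞⊞⊞⊞⊞
???????⊞⊞⊞⊞⊞
≋≋∙∘???⊞⊞⊞⊞⊞
∘⊞∘∙∙⊞∘⊞⊞⊞⊞⊞
⊛∘≋∘∘∘∙⊞⊞⊞⊞⊞
∘∘∘∙⊛∘⊚⊞⊞⊞⊞⊞
⊞⊞⊞⊞⊞⊞⊞⊞⊞⊞⊞⊞
⊞⊞⊞⊞⊞⊞⊞⊞⊞⊞⊞⊞
⊞⊞⊞⊞⊞⊞⊞⊞⊞⊞⊞⊞
⊞⊞⊞⊞⊞⊞⊞⊞⊞⊞⊞⊞
⊞⊞⊞⊞⊞⊞⊞⊞⊞⊞⊞⊞

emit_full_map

?∘⊛≋≋∙∘???
⊛∘∘∘⊞∘∙∙⊞∘
∘∘⊞⊛∘≋∘∘∘∙
∘∘∙∘∘∘∙⊛∘⊚

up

???????⊞⊞⊞⊞⊞
???????⊞⊞⊞⊞⊞
???????⊞⊞⊞⊞⊞
???????⊞⊞⊞⊞⊞
≋≋∙∘≋⊛∘⊞⊞⊞⊞⊞
∘⊞∘∙∙⊞∘⊞⊞⊞⊞⊞
⊛∘≋∘∘∘⊚⊞⊞⊞⊞⊞
∘∘∘∙⊛∘∙⊞⊞⊞⊞⊞
⊞⊞⊞⊞⊞⊞⊞⊞⊞⊞⊞⊞
⊞⊞⊞⊞⊞⊞⊞⊞⊞⊞⊞⊞
⊞⊞⊞⊞⊞⊞⊞⊞⊞⊞⊞⊞
⊞⊞⊞⊞⊞⊞⊞⊞⊞⊞⊞⊞

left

????????⊞⊞⊞⊞
????????⊞⊞⊞⊞
????????⊞⊞⊞⊞
????????⊞⊞⊞⊞
⊛≋≋∙∘≋⊛∘⊞⊞⊞⊞
∘∘⊞∘∙∙⊞∘⊞⊞⊞⊞
⊞⊛∘≋∘∘⊚∙⊞⊞⊞⊞
∙∘∘∘∙⊛∘∙⊞⊞⊞⊞
⊞⊞⊞⊞⊞⊞⊞⊞⊞⊞⊞⊞
⊞⊞⊞⊞⊞⊞⊞⊞⊞⊞⊞⊞
⊞⊞⊞⊞⊞⊞⊞⊞⊞⊞⊞⊞
⊞⊞⊞⊞⊞⊞⊞⊞⊞⊞⊞⊞

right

???????⊞⊞⊞⊞⊞
???????⊞⊞⊞⊞⊞
???????⊞⊞⊞⊞⊞
???????⊞⊞⊞⊞⊞
≋≋∙∘≋⊛∘⊞⊞⊞⊞⊞
∘⊞∘∙∙⊞∘⊞⊞⊞⊞⊞
⊛∘≋∘∘∘⊚⊞⊞⊞⊞⊞
∘∘∘∙⊛∘∙⊞⊞⊞⊞⊞
⊞⊞⊞⊞⊞⊞⊞⊞⊞⊞⊞⊞
⊞⊞⊞⊞⊞⊞⊞⊞⊞⊞⊞⊞
⊞⊞⊞⊞⊞⊞⊞⊞⊞⊞⊞⊞
⊞⊞⊞⊞⊞⊞⊞⊞⊞⊞⊞⊞

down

???????⊞⊞⊞⊞⊞
???????⊞⊞⊞⊞⊞
???????⊞⊞⊞⊞⊞
≋≋∙∘≋⊛∘⊞⊞⊞⊞⊞
∘⊞∘∙∙⊞∘⊞⊞⊞⊞⊞
⊛∘≋∘∘∘∙⊞⊞⊞⊞⊞
∘∘∘∙⊛∘⊚⊞⊞⊞⊞⊞
⊞⊞⊞⊞⊞⊞⊞⊞⊞⊞⊞⊞
⊞⊞⊞⊞⊞⊞⊞⊞⊞⊞⊞⊞
⊞⊞⊞⊞⊞⊞⊞⊞⊞⊞⊞⊞
⊞⊞⊞⊞⊞⊞⊞⊞⊞⊞⊞⊞
⊞⊞⊞⊞⊞⊞⊞⊞⊞⊞⊞⊞

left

????????⊞⊞⊞⊞
????????⊞⊞⊞⊞
????????⊞⊞⊞⊞
⊛≋≋∙∘≋⊛∘⊞⊞⊞⊞
∘∘⊞∘∙∙⊞∘⊞⊞⊞⊞
⊞⊛∘≋∘∘∘∙⊞⊞⊞⊞
∙∘∘∘∙⊛⊚∙⊞⊞⊞⊞
⊞⊞⊞⊞⊞⊞⊞⊞⊞⊞⊞⊞
⊞⊞⊞⊞⊞⊞⊞⊞⊞⊞⊞⊞
⊞⊞⊞⊞⊞⊞⊞⊞⊞⊞⊞⊞
⊞⊞⊞⊞⊞⊞⊞⊞⊞⊞⊞⊞
⊞⊞⊞⊞⊞⊞⊞⊞⊞⊞⊞⊞

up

????????⊞⊞⊞⊞
????????⊞⊞⊞⊞
????????⊞⊞⊞⊞
????????⊞⊞⊞⊞
⊛≋≋∙∘≋⊛∘⊞⊞⊞⊞
∘∘⊞∘∙∙⊞∘⊞⊞⊞⊞
⊞⊛∘≋∘∘⊚∙⊞⊞⊞⊞
∙∘∘∘∙⊛∘∙⊞⊞⊞⊞
⊞⊞⊞⊞⊞⊞⊞⊞⊞⊞⊞⊞
⊞⊞⊞⊞⊞⊞⊞⊞⊞⊞⊞⊞
⊞⊞⊞⊞⊞⊞⊞⊞⊞⊞⊞⊞
⊞⊞⊞⊞⊞⊞⊞⊞⊞⊞⊞⊞

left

?????????⊞⊞⊞
?????????⊞⊞⊞
?????????⊞⊞⊞
?????????⊞⊞⊞
∘⊛≋≋∙∘≋⊛∘⊞⊞⊞
∘∘∘⊞∘∙∙⊞∘⊞⊞⊞
∘⊞⊛∘≋∘⊚∘∙⊞⊞⊞
∘∙∘∘∘∙⊛∘∙⊞⊞⊞
⊞⊞⊞⊞⊞⊞⊞⊞⊞⊞⊞⊞
⊞⊞⊞⊞⊞⊞⊞⊞⊞⊞⊞⊞
⊞⊞⊞⊞⊞⊞⊞⊞⊞⊞⊞⊞
⊞⊞⊞⊞⊞⊞⊞⊞⊞⊞⊞⊞

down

?????????⊞⊞⊞
?????????⊞⊞⊞
?????????⊞⊞⊞
∘⊛≋≋∙∘≋⊛∘⊞⊞⊞
∘∘∘⊞∘∙∙⊞∘⊞⊞⊞
∘⊞⊛∘≋∘∘∘∙⊞⊞⊞
∘∙∘∘∘∙⊚∘∙⊞⊞⊞
⊞⊞⊞⊞⊞⊞⊞⊞⊞⊞⊞⊞
⊞⊞⊞⊞⊞⊞⊞⊞⊞⊞⊞⊞
⊞⊞⊞⊞⊞⊞⊞⊞⊞⊞⊞⊞
⊞⊞⊞⊞⊞⊞⊞⊞⊞⊞⊞⊞
⊞⊞⊞⊞⊞⊞⊞⊞⊞⊞⊞⊞

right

????????⊞⊞⊞⊞
????????⊞⊞⊞⊞
????????⊞⊞⊞⊞
⊛≋≋∙∘≋⊛∘⊞⊞⊞⊞
∘∘⊞∘∙∙⊞∘⊞⊞⊞⊞
⊞⊛∘≋∘∘∘∙⊞⊞⊞⊞
∙∘∘∘∙⊛⊚∙⊞⊞⊞⊞
⊞⊞⊞⊞⊞⊞⊞⊞⊞⊞⊞⊞
⊞⊞⊞⊞⊞⊞⊞⊞⊞⊞⊞⊞
⊞⊞⊞⊞⊞⊞⊞⊞⊞⊞⊞⊞
⊞⊞⊞⊞⊞⊞⊞⊞⊞⊞⊞⊞
⊞⊞⊞⊞⊞⊞⊞⊞⊞⊞⊞⊞

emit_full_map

?∘⊛≋≋∙∘≋⊛∘
⊛∘∘∘⊞∘∙∙⊞∘
∘∘⊞⊛∘≋∘∘∘∙
∘∘∙∘∘∘∙⊛⊚∙


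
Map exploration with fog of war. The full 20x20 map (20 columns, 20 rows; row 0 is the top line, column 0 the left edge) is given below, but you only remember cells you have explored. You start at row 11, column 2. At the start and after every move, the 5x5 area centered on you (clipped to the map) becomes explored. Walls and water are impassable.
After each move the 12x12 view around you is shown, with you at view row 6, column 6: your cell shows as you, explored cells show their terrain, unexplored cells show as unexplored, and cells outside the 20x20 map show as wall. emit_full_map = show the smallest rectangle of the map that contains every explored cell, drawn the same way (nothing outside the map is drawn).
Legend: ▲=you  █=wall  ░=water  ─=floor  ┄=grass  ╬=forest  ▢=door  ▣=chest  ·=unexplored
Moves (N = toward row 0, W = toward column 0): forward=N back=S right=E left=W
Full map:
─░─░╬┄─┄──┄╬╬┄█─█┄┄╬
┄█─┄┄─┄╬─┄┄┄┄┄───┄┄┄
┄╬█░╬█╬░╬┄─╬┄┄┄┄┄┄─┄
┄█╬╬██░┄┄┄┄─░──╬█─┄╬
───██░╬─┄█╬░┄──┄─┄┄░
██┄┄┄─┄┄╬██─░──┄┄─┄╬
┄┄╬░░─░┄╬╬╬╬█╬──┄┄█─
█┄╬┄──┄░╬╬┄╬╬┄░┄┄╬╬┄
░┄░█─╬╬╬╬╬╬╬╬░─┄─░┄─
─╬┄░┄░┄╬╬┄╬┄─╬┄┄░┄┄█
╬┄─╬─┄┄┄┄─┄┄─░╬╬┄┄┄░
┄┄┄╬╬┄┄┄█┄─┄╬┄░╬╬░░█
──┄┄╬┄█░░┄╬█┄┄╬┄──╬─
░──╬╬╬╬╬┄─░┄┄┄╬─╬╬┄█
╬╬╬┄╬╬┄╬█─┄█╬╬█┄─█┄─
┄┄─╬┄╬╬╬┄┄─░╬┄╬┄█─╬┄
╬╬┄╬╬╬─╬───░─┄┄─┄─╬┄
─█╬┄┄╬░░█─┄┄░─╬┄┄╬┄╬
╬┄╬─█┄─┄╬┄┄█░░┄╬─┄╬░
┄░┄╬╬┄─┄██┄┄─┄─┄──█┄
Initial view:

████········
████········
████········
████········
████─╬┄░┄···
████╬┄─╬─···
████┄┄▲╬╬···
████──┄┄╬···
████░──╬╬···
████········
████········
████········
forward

████········
████········
████········
████········
████░┄░█─···
████─╬┄░┄···
████╬┄▲╬─···
████┄┄┄╬╬···
████──┄┄╬···
████░──╬╬···
████········
████········

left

█████·······
█████·······
█████·······
█████·······
█████░┄░█─··
█████─╬┄░┄··
█████╬▲─╬─··
█████┄┄┄╬╬··
█████──┄┄╬··
█████░──╬╬··
█████·······
█████·······

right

████········
████········
████········
████········
████░┄░█─···
████─╬┄░┄···
████╬┄▲╬─···
████┄┄┄╬╬···
████──┄┄╬···
████░──╬╬···
████········
████········

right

███·········
███·········
███·········
███·········
███░┄░█─╬···
███─╬┄░┄░···
███╬┄─▲─┄···
███┄┄┄╬╬┄···
███──┄┄╬┄···
███░──╬╬····
███·········
███·········

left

████········
████········
████········
████········
████░┄░█─╬··
████─╬┄░┄░··
████╬┄▲╬─┄··
████┄┄┄╬╬┄··
████──┄┄╬┄··
████░──╬╬···
████········
████········

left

█████·······
█████·······
█████·······
█████·······
█████░┄░█─╬·
█████─╬┄░┄░·
█████╬▲─╬─┄·
█████┄┄┄╬╬┄·
█████──┄┄╬┄·
█████░──╬╬··
█████·······
█████·······

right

████········
████········
████········
████········
████░┄░█─╬··
████─╬┄░┄░··
████╬┄▲╬─┄··
████┄┄┄╬╬┄··
████──┄┄╬┄··
████░──╬╬···
████········
████········

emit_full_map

░┄░█─╬
─╬┄░┄░
╬┄▲╬─┄
┄┄┄╬╬┄
──┄┄╬┄
░──╬╬·

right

███·········
███·········
███·········
███·········
███░┄░█─╬···
███─╬┄░┄░···
███╬┄─▲─┄···
███┄┄┄╬╬┄···
███──┄┄╬┄···
███░──╬╬····
███·········
███·········

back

███·········
███·········
███·········
███░┄░█─╬···
███─╬┄░┄░···
███╬┄─╬─┄···
███┄┄┄▲╬┄···
███──┄┄╬┄···
███░──╬╬╬···
███·········
███·········
███·········

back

███·········
███·········
███░┄░█─╬···
███─╬┄░┄░···
███╬┄─╬─┄···
███┄┄┄╬╬┄···
███──┄▲╬┄···
███░──╬╬╬···
███·╬╬┄╬╬···
███·········
███·········
███·········

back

███·········
███░┄░█─╬···
███─╬┄░┄░···
███╬┄─╬─┄···
███┄┄┄╬╬┄···
███──┄┄╬┄···
███░──▲╬╬···
███·╬╬┄╬╬···
███·┄─╬┄╬···
███·········
███·········
███·········

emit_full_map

░┄░█─╬
─╬┄░┄░
╬┄─╬─┄
┄┄┄╬╬┄
──┄┄╬┄
░──▲╬╬
·╬╬┄╬╬
·┄─╬┄╬

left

████········
████░┄░█─╬··
████─╬┄░┄░··
████╬┄─╬─┄··
████┄┄┄╬╬┄··
████──┄┄╬┄··
████░─▲╬╬╬··
████╬╬╬┄╬╬··
████┄┄─╬┄╬··
████········
████········
████········

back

████░┄░█─╬··
████─╬┄░┄░··
████╬┄─╬─┄··
████┄┄┄╬╬┄··
████──┄┄╬┄··
████░──╬╬╬··
████╬╬▲┄╬╬··
████┄┄─╬┄╬··
████╬╬┄╬╬···
████········
████········
████········

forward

████········
████░┄░█─╬··
████─╬┄░┄░··
████╬┄─╬─┄··
████┄┄┄╬╬┄··
████──┄┄╬┄··
████░─▲╬╬╬··
████╬╬╬┄╬╬··
████┄┄─╬┄╬··
████╬╬┄╬╬···
████········
████········

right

███·········
███░┄░█─╬···
███─╬┄░┄░···
███╬┄─╬─┄···
███┄┄┄╬╬┄···
███──┄┄╬┄···
███░──▲╬╬···
███╬╬╬┄╬╬···
███┄┄─╬┄╬···
███╬╬┄╬╬····
███·········
███·········

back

███░┄░█─╬···
███─╬┄░┄░···
███╬┄─╬─┄···
███┄┄┄╬╬┄···
███──┄┄╬┄···
███░──╬╬╬···
███╬╬╬▲╬╬···
███┄┄─╬┄╬···
███╬╬┄╬╬╬···
███·········
███·········
███·········

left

████░┄░█─╬··
████─╬┄░┄░··
████╬┄─╬─┄··
████┄┄┄╬╬┄··
████──┄┄╬┄··
████░──╬╬╬··
████╬╬▲┄╬╬··
████┄┄─╬┄╬··
████╬╬┄╬╬╬··
████········
████········
████········

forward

████········
████░┄░█─╬··
████─╬┄░┄░··
████╬┄─╬─┄··
████┄┄┄╬╬┄··
████──┄┄╬┄··
████░─▲╬╬╬··
████╬╬╬┄╬╬··
████┄┄─╬┄╬··
████╬╬┄╬╬╬··
████········
████········

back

████░┄░█─╬··
████─╬┄░┄░··
████╬┄─╬─┄··
████┄┄┄╬╬┄··
████──┄┄╬┄··
████░──╬╬╬··
████╬╬▲┄╬╬··
████┄┄─╬┄╬··
████╬╬┄╬╬╬··
████········
████········
████········

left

█████░┄░█─╬·
█████─╬┄░┄░·
█████╬┄─╬─┄·
█████┄┄┄╬╬┄·
█████──┄┄╬┄·
█████░──╬╬╬·
█████╬▲╬┄╬╬·
█████┄┄─╬┄╬·
█████╬╬┄╬╬╬·
█████·······
█████·······
█████·······

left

██████░┄░█─╬
██████─╬┄░┄░
██████╬┄─╬─┄
██████┄┄┄╬╬┄
██████──┄┄╬┄
██████░──╬╬╬
██████▲╬╬┄╬╬
██████┄┄─╬┄╬
██████╬╬┄╬╬╬
██████······
██████······
██████······

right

█████░┄░█─╬·
█████─╬┄░┄░·
█████╬┄─╬─┄·
█████┄┄┄╬╬┄·
█████──┄┄╬┄·
█████░──╬╬╬·
█████╬▲╬┄╬╬·
█████┄┄─╬┄╬·
█████╬╬┄╬╬╬·
█████·······
█████·······
█████·······

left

██████░┄░█─╬
██████─╬┄░┄░
██████╬┄─╬─┄
██████┄┄┄╬╬┄
██████──┄┄╬┄
██████░──╬╬╬
██████▲╬╬┄╬╬
██████┄┄─╬┄╬
██████╬╬┄╬╬╬
██████······
██████······
██████······

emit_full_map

░┄░█─╬
─╬┄░┄░
╬┄─╬─┄
┄┄┄╬╬┄
──┄┄╬┄
░──╬╬╬
▲╬╬┄╬╬
┄┄─╬┄╬
╬╬┄╬╬╬


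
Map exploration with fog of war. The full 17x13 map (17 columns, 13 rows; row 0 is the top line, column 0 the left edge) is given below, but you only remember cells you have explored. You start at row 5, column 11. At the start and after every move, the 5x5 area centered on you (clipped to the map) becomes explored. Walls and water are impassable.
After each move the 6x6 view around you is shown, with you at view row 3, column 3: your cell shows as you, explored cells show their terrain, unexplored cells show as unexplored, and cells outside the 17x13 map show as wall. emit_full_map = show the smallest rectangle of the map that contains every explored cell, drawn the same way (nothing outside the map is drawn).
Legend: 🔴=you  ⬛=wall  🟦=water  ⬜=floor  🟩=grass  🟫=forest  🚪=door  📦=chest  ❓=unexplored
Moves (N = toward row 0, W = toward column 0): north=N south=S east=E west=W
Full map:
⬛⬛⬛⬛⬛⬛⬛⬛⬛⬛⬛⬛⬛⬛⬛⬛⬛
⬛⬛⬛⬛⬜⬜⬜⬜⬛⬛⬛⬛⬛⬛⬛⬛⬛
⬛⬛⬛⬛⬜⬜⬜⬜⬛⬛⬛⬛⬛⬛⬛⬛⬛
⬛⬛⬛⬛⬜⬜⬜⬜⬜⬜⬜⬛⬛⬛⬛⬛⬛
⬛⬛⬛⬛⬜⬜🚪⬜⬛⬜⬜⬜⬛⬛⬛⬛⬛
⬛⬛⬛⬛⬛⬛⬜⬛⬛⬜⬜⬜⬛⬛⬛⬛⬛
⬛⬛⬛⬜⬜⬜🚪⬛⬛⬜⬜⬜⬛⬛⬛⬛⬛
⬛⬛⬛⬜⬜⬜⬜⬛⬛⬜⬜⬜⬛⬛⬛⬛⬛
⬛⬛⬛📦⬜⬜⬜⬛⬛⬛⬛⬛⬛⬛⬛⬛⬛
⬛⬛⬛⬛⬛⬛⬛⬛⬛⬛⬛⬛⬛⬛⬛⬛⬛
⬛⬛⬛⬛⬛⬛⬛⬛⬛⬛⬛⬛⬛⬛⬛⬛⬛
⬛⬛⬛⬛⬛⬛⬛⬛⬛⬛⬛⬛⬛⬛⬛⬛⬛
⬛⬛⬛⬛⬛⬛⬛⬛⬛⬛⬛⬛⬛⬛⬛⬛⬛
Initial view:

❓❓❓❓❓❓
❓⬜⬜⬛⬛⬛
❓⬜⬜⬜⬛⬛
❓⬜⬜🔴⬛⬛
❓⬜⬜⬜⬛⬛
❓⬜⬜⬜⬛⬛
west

❓❓❓❓❓❓
❓⬜⬜⬜⬛⬛
❓⬛⬜⬜⬜⬛
❓⬛⬜🔴⬜⬛
❓⬛⬜⬜⬜⬛
❓⬛⬜⬜⬜⬛

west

❓❓❓❓❓❓
❓⬜⬜⬜⬜⬛
❓⬜⬛⬜⬜⬜
❓⬛⬛🔴⬜⬜
❓⬛⬛⬜⬜⬜
❓⬛⬛⬜⬜⬜

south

❓⬜⬜⬜⬜⬛
❓⬜⬛⬜⬜⬜
❓⬛⬛⬜⬜⬜
❓⬛⬛🔴⬜⬜
❓⬛⬛⬜⬜⬜
❓⬛⬛⬛⬛⬛

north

❓❓❓❓❓❓
❓⬜⬜⬜⬜⬛
❓⬜⬛⬜⬜⬜
❓⬛⬛🔴⬜⬜
❓⬛⬛⬜⬜⬜
❓⬛⬛⬜⬜⬜

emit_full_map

⬜⬜⬜⬜⬛⬛⬛
⬜⬛⬜⬜⬜⬛⬛
⬛⬛🔴⬜⬜⬛⬛
⬛⬛⬜⬜⬜⬛⬛
⬛⬛⬜⬜⬜⬛⬛
⬛⬛⬛⬛⬛❓❓

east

❓❓❓❓❓❓
⬜⬜⬜⬜⬛⬛
⬜⬛⬜⬜⬜⬛
⬛⬛⬜🔴⬜⬛
⬛⬛⬜⬜⬜⬛
⬛⬛⬜⬜⬜⬛

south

⬜⬜⬜⬜⬛⬛
⬜⬛⬜⬜⬜⬛
⬛⬛⬜⬜⬜⬛
⬛⬛⬜🔴⬜⬛
⬛⬛⬜⬜⬜⬛
⬛⬛⬛⬛⬛⬛

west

❓⬜⬜⬜⬜⬛
❓⬜⬛⬜⬜⬜
❓⬛⬛⬜⬜⬜
❓⬛⬛🔴⬜⬜
❓⬛⬛⬜⬜⬜
❓⬛⬛⬛⬛⬛

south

❓⬜⬛⬜⬜⬜
❓⬛⬛⬜⬜⬜
❓⬛⬛⬜⬜⬜
❓⬛⬛🔴⬜⬜
❓⬛⬛⬛⬛⬛
❓⬛⬛⬛⬛⬛

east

⬜⬛⬜⬜⬜⬛
⬛⬛⬜⬜⬜⬛
⬛⬛⬜⬜⬜⬛
⬛⬛⬜🔴⬜⬛
⬛⬛⬛⬛⬛⬛
⬛⬛⬛⬛⬛⬛

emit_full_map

⬜⬜⬜⬜⬛⬛⬛
⬜⬛⬜⬜⬜⬛⬛
⬛⬛⬜⬜⬜⬛⬛
⬛⬛⬜⬜⬜⬛⬛
⬛⬛⬜🔴⬜⬛⬛
⬛⬛⬛⬛⬛⬛❓
⬛⬛⬛⬛⬛⬛❓

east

⬛⬜⬜⬜⬛⬛
⬛⬜⬜⬜⬛⬛
⬛⬜⬜⬜⬛⬛
⬛⬜⬜🔴⬛⬛
⬛⬛⬛⬛⬛⬛
⬛⬛⬛⬛⬛⬛

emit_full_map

⬜⬜⬜⬜⬛⬛⬛
⬜⬛⬜⬜⬜⬛⬛
⬛⬛⬜⬜⬜⬛⬛
⬛⬛⬜⬜⬜⬛⬛
⬛⬛⬜⬜🔴⬛⬛
⬛⬛⬛⬛⬛⬛⬛
⬛⬛⬛⬛⬛⬛⬛


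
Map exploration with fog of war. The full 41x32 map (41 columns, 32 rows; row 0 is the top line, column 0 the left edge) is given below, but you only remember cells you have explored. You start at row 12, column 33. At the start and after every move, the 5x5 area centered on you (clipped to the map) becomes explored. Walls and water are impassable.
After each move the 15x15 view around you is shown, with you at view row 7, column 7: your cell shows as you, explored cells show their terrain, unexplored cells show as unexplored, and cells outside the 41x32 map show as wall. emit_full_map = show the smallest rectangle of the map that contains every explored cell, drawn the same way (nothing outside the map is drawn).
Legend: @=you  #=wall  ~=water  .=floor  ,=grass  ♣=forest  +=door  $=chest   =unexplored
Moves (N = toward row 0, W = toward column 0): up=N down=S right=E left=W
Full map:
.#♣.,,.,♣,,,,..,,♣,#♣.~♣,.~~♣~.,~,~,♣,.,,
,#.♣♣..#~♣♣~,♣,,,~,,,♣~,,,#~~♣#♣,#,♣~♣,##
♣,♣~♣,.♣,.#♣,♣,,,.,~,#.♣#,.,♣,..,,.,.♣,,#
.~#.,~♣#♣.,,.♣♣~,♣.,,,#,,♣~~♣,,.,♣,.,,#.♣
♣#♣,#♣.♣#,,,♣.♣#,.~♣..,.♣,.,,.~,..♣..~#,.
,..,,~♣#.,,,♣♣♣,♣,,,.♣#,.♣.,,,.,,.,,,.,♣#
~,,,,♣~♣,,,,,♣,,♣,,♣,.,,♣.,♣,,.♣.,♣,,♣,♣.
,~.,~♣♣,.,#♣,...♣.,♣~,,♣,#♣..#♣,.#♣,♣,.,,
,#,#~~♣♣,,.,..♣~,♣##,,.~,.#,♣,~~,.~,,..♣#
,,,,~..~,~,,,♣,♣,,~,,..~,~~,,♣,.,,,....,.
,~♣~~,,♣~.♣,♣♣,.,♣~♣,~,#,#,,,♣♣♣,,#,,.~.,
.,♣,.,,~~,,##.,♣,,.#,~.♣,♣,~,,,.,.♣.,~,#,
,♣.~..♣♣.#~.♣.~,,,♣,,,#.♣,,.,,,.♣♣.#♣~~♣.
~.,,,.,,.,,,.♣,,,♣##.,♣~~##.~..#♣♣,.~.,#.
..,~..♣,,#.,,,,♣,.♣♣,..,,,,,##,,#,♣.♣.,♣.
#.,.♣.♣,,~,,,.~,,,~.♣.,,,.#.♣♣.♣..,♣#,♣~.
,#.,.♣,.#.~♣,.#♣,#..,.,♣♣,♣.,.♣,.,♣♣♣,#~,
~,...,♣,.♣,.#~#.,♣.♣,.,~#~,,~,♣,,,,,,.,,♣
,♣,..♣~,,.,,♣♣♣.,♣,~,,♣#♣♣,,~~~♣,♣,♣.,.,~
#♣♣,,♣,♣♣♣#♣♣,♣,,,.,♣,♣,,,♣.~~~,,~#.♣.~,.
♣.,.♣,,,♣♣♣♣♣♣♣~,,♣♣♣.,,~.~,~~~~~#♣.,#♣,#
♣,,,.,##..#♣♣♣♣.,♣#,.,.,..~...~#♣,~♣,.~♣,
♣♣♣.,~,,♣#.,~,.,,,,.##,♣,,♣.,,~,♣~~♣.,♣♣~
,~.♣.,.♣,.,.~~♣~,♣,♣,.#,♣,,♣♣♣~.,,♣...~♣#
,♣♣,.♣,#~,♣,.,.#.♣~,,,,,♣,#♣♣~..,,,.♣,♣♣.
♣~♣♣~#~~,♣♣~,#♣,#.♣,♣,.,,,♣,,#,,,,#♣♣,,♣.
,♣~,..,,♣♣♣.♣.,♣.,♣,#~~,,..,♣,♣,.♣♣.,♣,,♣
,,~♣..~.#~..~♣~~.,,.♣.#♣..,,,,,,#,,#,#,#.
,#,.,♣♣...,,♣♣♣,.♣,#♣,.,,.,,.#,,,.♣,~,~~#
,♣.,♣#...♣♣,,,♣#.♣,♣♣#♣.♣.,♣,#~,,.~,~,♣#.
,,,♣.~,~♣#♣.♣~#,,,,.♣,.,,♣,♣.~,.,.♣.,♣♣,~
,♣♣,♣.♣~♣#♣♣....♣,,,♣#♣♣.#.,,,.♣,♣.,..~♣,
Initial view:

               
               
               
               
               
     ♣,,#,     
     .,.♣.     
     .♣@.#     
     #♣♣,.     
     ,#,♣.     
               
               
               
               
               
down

               
               
               
               
     ♣,,#,     
     .,.♣.     
     .♣♣.#     
     #♣@,.     
     ,#,♣.     
     ♣..,♣     
               
               
               
               
               

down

               
               
               
     ♣,,#,     
     .,.♣.     
     .♣♣.#     
     #♣♣,.     
     ,#@♣.     
     ♣..,♣     
     ,.,♣♣     
               
               
               
               
               

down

               
               
     ♣,,#,     
     .,.♣.     
     .♣♣.#     
     #♣♣,.     
     ,#,♣.     
     ♣.@,♣     
     ,.,♣♣     
     ,,,,,     
               
               
               
               
               

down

               
     ♣,,#,     
     .,.♣.     
     .♣♣.#     
     #♣♣,.     
     ,#,♣.     
     ♣..,♣     
     ,.@♣♣     
     ,,,,,     
     ♣,♣,♣     
               
               
               
               
               

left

               
      ♣,,#,    
      .,.♣.    
      .♣♣.#    
      #♣♣,.    
     ,,#,♣.    
     .♣..,♣    
     ♣,@,♣♣    
     ♣,,,,,    
     ~♣,♣,♣    
               
               
               
               
               

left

               
       ♣,,#,   
       .,.♣.   
       .♣♣.#   
       #♣♣,.   
     #,,#,♣.   
     ♣.♣..,♣   
     .♣@.,♣♣   
     ,♣,,,,,   
     ~~♣,♣,♣   
               
               
               
               
               

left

               
        ♣,,#,  
        .,.♣.  
        .♣♣.#  
        #♣♣,.  
     ##,,#,♣.  
     ♣♣.♣..,♣  
     ,.@,.,♣♣  
     ~,♣,,,,,  
     ~~~♣,♣,♣  
               
               
               
               
               

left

               
         ♣,,#, 
         .,.♣. 
         .♣♣.# 
         #♣♣,. 
     ,##,,#,♣. 
     .♣♣.♣..,♣ 
     .,@♣,.,♣♣ 
     ,~,♣,,,,, 
     ,~~~♣,♣,♣ 
               
               
               
               
               

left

               
          ♣,,#,
          .,.♣.
          .♣♣.#
          #♣♣,.
     ,,##,,#,♣.
     #.♣♣.♣..,♣
     ♣.@.♣,.,♣♣
     ,,~,♣,,,,,
     ,,~~~♣,♣,♣
               
               
               
               
               

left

               
           ♣,,#
           .,.♣
           .♣♣.
           #♣♣,
     ,,,##,,#,♣
     .#.♣♣.♣..,
     ,♣@,.♣,.,♣
     ~,,~,♣,,,,
     ♣,,~~~♣,♣,
               
               
               
               
               

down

           ♣,,#
           .,.♣
           .♣♣.
           #♣♣,
     ,,,##,,#,♣
     .#.♣♣.♣..,
     ,♣.,.♣,.,♣
     ~,@~,♣,,,,
     ♣,,~~~♣,♣,
     ,♣.~~     
               
               
               
               
               

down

           .,.♣
           .♣♣.
           #♣♣,
     ,,,##,,#,♣
     .#.♣♣.♣..,
     ,♣.,.♣,.,♣
     ~,,~,♣,,,,
     ♣,@~~~♣,♣,
     ,♣.~~     
     .~,~~     
               
               
               
               
               

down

           .♣♣.
           #♣♣,
     ,,,##,,#,♣
     .#.♣♣.♣..,
     ,♣.,.♣,.,♣
     ~,,~,♣,,,,
     ♣,,~~~♣,♣,
     ,♣@~~     
     .~,~~     
     .~...     
               
               
               
               
               

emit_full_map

      ♣,,#,
      .,.♣.
      .♣♣.#
      #♣♣,.
,,,##,,#,♣.
.#.♣♣.♣..,♣
,♣.,.♣,.,♣♣
~,,~,♣,,,,,
♣,,~~~♣,♣,♣
,♣@~~      
.~,~~      
.~...      

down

           #♣♣,
     ,,,##,,#,♣
     .#.♣♣.♣..,
     ,♣.,.♣,.,♣
     ~,,~,♣,,,,
     ♣,,~~~♣,♣,
     ,♣.~~     
     .~@~~     
     .~...     
     ,♣.,,     
               
               
               
               
               

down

     ,,,##,,#,♣
     .#.♣♣.♣..,
     ,♣.,.♣,.,♣
     ~,,~,♣,,,,
     ♣,,~~~♣,♣,
     ,♣.~~     
     .~,~~     
     .~@..     
     ,♣.,,     
     ,,♣♣♣     
               
               
               
               
               

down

     .#.♣♣.♣..,
     ,♣.,.♣,.,♣
     ~,,~,♣,,,,
     ♣,,~~~♣,♣,
     ,♣.~~     
     .~,~~     
     .~...     
     ,♣@,,     
     ,,♣♣♣     
     ,#♣♣~     
               
               
               
               
               

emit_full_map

      ♣,,#,
      .,.♣.
      .♣♣.#
      #♣♣,.
,,,##,,#,♣.
.#.♣♣.♣..,♣
,♣.,.♣,.,♣♣
~,,~,♣,,,,,
♣,,~~~♣,♣,♣
,♣.~~      
.~,~~      
.~...      
,♣@,,      
,,♣♣♣      
,#♣♣~      
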